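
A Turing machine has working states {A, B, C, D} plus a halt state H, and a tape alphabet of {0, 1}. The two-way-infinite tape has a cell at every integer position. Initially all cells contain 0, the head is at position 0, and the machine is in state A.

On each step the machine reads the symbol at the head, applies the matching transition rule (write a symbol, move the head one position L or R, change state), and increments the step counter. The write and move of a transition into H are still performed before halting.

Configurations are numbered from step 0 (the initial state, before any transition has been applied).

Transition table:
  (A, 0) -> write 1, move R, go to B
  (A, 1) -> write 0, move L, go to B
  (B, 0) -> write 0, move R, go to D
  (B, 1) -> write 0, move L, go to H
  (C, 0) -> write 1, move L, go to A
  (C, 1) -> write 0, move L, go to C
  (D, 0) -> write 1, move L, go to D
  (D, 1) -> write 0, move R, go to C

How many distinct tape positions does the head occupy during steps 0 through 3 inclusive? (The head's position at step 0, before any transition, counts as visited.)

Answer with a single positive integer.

Step 1: in state A at pos 0, read 0 -> (A,0)->write 1,move R,goto B. Now: state=B, head=1, tape[-1..2]=0100 (head:   ^)
Step 2: in state B at pos 1, read 0 -> (B,0)->write 0,move R,goto D. Now: state=D, head=2, tape[-1..3]=01000 (head:    ^)
Step 3: in state D at pos 2, read 0 -> (D,0)->write 1,move L,goto D. Now: state=D, head=1, tape[-1..3]=01010 (head:   ^)
Head positions at steps 0..3: starting at 0, distinct positions visited = {0, 1, 2} -> 3 position(s)

Answer: 3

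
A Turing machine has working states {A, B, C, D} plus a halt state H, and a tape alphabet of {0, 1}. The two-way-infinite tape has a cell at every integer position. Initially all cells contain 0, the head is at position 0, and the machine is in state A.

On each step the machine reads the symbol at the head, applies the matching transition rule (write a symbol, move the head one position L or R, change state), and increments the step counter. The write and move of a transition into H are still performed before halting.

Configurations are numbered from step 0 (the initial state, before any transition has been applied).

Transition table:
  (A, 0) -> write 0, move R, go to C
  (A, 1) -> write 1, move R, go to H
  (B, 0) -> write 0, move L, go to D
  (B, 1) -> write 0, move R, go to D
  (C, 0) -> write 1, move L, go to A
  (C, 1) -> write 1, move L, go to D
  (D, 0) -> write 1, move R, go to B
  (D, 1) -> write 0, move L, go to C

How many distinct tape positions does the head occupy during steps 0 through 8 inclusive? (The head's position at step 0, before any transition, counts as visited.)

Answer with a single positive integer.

Answer: 4

Derivation:
Step 1: in state A at pos 0, read 0 -> (A,0)->write 0,move R,goto C. Now: state=C, head=1, tape[-1..2]=0000 (head:   ^)
Step 2: in state C at pos 1, read 0 -> (C,0)->write 1,move L,goto A. Now: state=A, head=0, tape[-1..2]=0010 (head:  ^)
Step 3: in state A at pos 0, read 0 -> (A,0)->write 0,move R,goto C. Now: state=C, head=1, tape[-1..2]=0010 (head:   ^)
Step 4: in state C at pos 1, read 1 -> (C,1)->write 1,move L,goto D. Now: state=D, head=0, tape[-1..2]=0010 (head:  ^)
Step 5: in state D at pos 0, read 0 -> (D,0)->write 1,move R,goto B. Now: state=B, head=1, tape[-1..2]=0110 (head:   ^)
Step 6: in state B at pos 1, read 1 -> (B,1)->write 0,move R,goto D. Now: state=D, head=2, tape[-1..3]=01000 (head:    ^)
Step 7: in state D at pos 2, read 0 -> (D,0)->write 1,move R,goto B. Now: state=B, head=3, tape[-1..4]=010100 (head:     ^)
Step 8: in state B at pos 3, read 0 -> (B,0)->write 0,move L,goto D. Now: state=D, head=2, tape[-1..4]=010100 (head:    ^)
Head positions at steps 0..8: starting at 0, distinct positions visited = {0, 1, 2, 3} -> 4 position(s)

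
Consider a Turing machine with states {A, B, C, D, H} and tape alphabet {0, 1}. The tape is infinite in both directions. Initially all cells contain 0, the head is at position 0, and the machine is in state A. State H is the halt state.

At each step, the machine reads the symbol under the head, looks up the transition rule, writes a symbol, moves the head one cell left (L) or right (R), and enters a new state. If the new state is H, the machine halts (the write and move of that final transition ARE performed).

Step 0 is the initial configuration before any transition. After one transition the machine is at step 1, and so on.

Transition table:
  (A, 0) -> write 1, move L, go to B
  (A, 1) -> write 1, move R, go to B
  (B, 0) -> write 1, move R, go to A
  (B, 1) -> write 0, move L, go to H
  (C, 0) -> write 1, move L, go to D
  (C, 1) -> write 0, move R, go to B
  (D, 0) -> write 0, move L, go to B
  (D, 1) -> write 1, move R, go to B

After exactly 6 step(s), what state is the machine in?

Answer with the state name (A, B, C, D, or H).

Step 1: in state A at pos 0, read 0 -> (A,0)->write 1,move L,goto B. Now: state=B, head=-1, tape[-2..1]=0010 (head:  ^)
Step 2: in state B at pos -1, read 0 -> (B,0)->write 1,move R,goto A. Now: state=A, head=0, tape[-2..1]=0110 (head:   ^)
Step 3: in state A at pos 0, read 1 -> (A,1)->write 1,move R,goto B. Now: state=B, head=1, tape[-2..2]=01100 (head:    ^)
Step 4: in state B at pos 1, read 0 -> (B,0)->write 1,move R,goto A. Now: state=A, head=2, tape[-2..3]=011100 (head:     ^)
Step 5: in state A at pos 2, read 0 -> (A,0)->write 1,move L,goto B. Now: state=B, head=1, tape[-2..3]=011110 (head:    ^)
Step 6: in state B at pos 1, read 1 -> (B,1)->write 0,move L,goto H. Now: state=H, head=0, tape[-2..3]=011010 (head:   ^)

Answer: H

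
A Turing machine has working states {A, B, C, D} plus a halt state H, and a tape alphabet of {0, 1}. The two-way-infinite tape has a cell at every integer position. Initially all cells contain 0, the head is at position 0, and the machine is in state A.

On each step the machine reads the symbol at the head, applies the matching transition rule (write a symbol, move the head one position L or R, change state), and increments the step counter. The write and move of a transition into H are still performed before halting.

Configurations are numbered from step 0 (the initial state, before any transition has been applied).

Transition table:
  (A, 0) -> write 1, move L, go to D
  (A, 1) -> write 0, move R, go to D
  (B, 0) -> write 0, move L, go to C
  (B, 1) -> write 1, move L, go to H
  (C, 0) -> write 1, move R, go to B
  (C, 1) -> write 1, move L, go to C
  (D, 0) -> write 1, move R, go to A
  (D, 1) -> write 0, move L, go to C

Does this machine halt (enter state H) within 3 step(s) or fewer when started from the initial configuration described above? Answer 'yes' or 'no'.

Step 1: in state A at pos 0, read 0 -> (A,0)->write 1,move L,goto D. Now: state=D, head=-1, tape[-2..1]=0010 (head:  ^)
Step 2: in state D at pos -1, read 0 -> (D,0)->write 1,move R,goto A. Now: state=A, head=0, tape[-2..1]=0110 (head:   ^)
Step 3: in state A at pos 0, read 1 -> (A,1)->write 0,move R,goto D. Now: state=D, head=1, tape[-2..2]=01000 (head:    ^)
After 3 step(s): state = D (not H) -> not halted within 3 -> no

Answer: no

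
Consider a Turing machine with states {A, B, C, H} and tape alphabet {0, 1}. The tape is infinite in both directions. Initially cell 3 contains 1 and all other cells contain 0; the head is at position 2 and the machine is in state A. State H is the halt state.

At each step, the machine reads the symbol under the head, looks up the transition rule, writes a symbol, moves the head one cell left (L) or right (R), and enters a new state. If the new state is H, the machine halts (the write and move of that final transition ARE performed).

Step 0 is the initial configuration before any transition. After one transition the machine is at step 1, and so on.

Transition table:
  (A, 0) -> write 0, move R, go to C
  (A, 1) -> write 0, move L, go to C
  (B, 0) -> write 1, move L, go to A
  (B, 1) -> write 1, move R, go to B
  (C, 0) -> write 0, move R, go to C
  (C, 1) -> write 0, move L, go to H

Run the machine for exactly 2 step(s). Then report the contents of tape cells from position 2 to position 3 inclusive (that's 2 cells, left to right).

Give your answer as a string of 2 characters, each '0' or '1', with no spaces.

Step 1: in state A at pos 2, read 0 -> (A,0)->write 0,move R,goto C. Now: state=C, head=3, tape[1..4]=0010 (head:   ^)
Step 2: in state C at pos 3, read 1 -> (C,1)->write 0,move L,goto H. Now: state=H, head=2, tape[1..4]=0000 (head:  ^)

Answer: 00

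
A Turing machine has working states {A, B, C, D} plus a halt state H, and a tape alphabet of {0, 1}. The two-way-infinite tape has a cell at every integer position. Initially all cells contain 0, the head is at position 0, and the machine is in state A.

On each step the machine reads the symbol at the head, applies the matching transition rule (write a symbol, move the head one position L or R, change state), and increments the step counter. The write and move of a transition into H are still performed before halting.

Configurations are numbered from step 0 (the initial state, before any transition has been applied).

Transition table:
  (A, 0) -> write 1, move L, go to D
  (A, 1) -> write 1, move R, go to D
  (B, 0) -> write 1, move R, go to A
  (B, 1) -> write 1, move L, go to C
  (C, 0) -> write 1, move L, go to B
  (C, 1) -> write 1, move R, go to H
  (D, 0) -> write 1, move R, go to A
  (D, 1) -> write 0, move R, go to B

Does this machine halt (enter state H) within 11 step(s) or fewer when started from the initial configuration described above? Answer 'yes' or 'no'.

Answer: yes

Derivation:
Step 1: in state A at pos 0, read 0 -> (A,0)->write 1,move L,goto D. Now: state=D, head=-1, tape[-2..1]=0010 (head:  ^)
Step 2: in state D at pos -1, read 0 -> (D,0)->write 1,move R,goto A. Now: state=A, head=0, tape[-2..1]=0110 (head:   ^)
Step 3: in state A at pos 0, read 1 -> (A,1)->write 1,move R,goto D. Now: state=D, head=1, tape[-2..2]=01100 (head:    ^)
Step 4: in state D at pos 1, read 0 -> (D,0)->write 1,move R,goto A. Now: state=A, head=2, tape[-2..3]=011100 (head:     ^)
Step 5: in state A at pos 2, read 0 -> (A,0)->write 1,move L,goto D. Now: state=D, head=1, tape[-2..3]=011110 (head:    ^)
Step 6: in state D at pos 1, read 1 -> (D,1)->write 0,move R,goto B. Now: state=B, head=2, tape[-2..3]=011010 (head:     ^)
Step 7: in state B at pos 2, read 1 -> (B,1)->write 1,move L,goto C. Now: state=C, head=1, tape[-2..3]=011010 (head:    ^)
Step 8: in state C at pos 1, read 0 -> (C,0)->write 1,move L,goto B. Now: state=B, head=0, tape[-2..3]=011110 (head:   ^)
Step 9: in state B at pos 0, read 1 -> (B,1)->write 1,move L,goto C. Now: state=C, head=-1, tape[-2..3]=011110 (head:  ^)
Step 10: in state C at pos -1, read 1 -> (C,1)->write 1,move R,goto H. Now: state=H, head=0, tape[-2..3]=011110 (head:   ^)
State H reached at step 10; 10 <= 11 -> yes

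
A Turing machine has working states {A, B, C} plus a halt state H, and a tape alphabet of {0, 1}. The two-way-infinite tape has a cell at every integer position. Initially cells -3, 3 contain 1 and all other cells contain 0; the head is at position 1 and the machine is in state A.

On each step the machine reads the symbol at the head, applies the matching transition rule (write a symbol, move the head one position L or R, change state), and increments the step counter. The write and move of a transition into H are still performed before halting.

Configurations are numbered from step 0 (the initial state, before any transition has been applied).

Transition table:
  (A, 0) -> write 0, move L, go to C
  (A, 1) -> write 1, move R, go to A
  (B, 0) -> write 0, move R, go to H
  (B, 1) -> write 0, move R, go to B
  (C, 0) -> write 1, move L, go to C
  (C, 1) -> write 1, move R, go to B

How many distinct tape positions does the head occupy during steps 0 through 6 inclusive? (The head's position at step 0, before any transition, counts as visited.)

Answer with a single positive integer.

Answer: 5

Derivation:
Step 1: in state A at pos 1, read 0 -> (A,0)->write 0,move L,goto C. Now: state=C, head=0, tape[-4..4]=010000010 (head:     ^)
Step 2: in state C at pos 0, read 0 -> (C,0)->write 1,move L,goto C. Now: state=C, head=-1, tape[-4..4]=010010010 (head:    ^)
Step 3: in state C at pos -1, read 0 -> (C,0)->write 1,move L,goto C. Now: state=C, head=-2, tape[-4..4]=010110010 (head:   ^)
Step 4: in state C at pos -2, read 0 -> (C,0)->write 1,move L,goto C. Now: state=C, head=-3, tape[-4..4]=011110010 (head:  ^)
Step 5: in state C at pos -3, read 1 -> (C,1)->write 1,move R,goto B. Now: state=B, head=-2, tape[-4..4]=011110010 (head:   ^)
Step 6: in state B at pos -2, read 1 -> (B,1)->write 0,move R,goto B. Now: state=B, head=-1, tape[-4..4]=010110010 (head:    ^)
Head positions at steps 0..6: starting at 1, distinct positions visited = {-3, -2, -1, 0, 1} -> 5 position(s)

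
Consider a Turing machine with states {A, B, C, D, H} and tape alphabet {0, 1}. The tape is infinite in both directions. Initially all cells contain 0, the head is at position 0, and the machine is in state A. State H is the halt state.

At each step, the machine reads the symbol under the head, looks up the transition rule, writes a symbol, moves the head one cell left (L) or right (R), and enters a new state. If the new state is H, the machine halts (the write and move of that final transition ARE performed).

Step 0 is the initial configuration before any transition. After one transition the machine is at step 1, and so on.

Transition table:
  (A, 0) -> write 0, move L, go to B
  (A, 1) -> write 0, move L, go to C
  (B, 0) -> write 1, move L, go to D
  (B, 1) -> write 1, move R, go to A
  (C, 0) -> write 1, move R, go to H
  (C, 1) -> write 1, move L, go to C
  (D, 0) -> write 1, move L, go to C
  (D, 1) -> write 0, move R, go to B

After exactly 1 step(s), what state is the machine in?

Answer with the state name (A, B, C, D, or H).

Answer: B

Derivation:
Step 1: in state A at pos 0, read 0 -> (A,0)->write 0,move L,goto B. Now: state=B, head=-1, tape[-2..1]=0000 (head:  ^)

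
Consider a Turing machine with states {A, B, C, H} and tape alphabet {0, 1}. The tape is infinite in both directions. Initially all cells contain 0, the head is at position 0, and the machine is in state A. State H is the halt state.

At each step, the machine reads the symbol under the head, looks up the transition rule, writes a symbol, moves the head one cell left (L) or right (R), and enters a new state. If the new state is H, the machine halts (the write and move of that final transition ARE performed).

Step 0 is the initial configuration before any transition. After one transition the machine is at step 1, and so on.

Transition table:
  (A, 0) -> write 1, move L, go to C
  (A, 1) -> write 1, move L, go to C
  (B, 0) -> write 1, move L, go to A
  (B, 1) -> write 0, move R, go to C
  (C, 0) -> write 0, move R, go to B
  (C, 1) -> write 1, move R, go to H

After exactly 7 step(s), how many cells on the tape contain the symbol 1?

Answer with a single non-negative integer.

Step 1: in state A at pos 0, read 0 -> (A,0)->write 1,move L,goto C. Now: state=C, head=-1, tape[-2..1]=0010 (head:  ^)
Step 2: in state C at pos -1, read 0 -> (C,0)->write 0,move R,goto B. Now: state=B, head=0, tape[-2..1]=0010 (head:   ^)
Step 3: in state B at pos 0, read 1 -> (B,1)->write 0,move R,goto C. Now: state=C, head=1, tape[-2..2]=00000 (head:    ^)
Step 4: in state C at pos 1, read 0 -> (C,0)->write 0,move R,goto B. Now: state=B, head=2, tape[-2..3]=000000 (head:     ^)
Step 5: in state B at pos 2, read 0 -> (B,0)->write 1,move L,goto A. Now: state=A, head=1, tape[-2..3]=000010 (head:    ^)
Step 6: in state A at pos 1, read 0 -> (A,0)->write 1,move L,goto C. Now: state=C, head=0, tape[-2..3]=000110 (head:   ^)
Step 7: in state C at pos 0, read 0 -> (C,0)->write 0,move R,goto B. Now: state=B, head=1, tape[-2..3]=000110 (head:    ^)
Cells containing 1 after step 7: {1, 2} -> 2 cell(s)

Answer: 2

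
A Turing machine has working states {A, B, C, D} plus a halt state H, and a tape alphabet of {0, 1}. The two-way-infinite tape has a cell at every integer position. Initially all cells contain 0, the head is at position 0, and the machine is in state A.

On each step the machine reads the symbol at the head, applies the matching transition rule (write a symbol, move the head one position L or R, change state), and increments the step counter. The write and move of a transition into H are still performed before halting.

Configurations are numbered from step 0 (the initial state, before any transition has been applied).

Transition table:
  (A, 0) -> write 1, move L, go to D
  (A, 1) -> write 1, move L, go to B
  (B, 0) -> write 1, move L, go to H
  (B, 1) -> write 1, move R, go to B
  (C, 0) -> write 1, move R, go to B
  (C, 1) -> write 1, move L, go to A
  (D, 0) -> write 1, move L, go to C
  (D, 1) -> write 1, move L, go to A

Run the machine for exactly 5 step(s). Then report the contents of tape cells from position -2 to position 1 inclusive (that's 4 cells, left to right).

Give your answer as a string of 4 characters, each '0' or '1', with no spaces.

Step 1: in state A at pos 0, read 0 -> (A,0)->write 1,move L,goto D. Now: state=D, head=-1, tape[-2..1]=0010 (head:  ^)
Step 2: in state D at pos -1, read 0 -> (D,0)->write 1,move L,goto C. Now: state=C, head=-2, tape[-3..1]=00110 (head:  ^)
Step 3: in state C at pos -2, read 0 -> (C,0)->write 1,move R,goto B. Now: state=B, head=-1, tape[-3..1]=01110 (head:   ^)
Step 4: in state B at pos -1, read 1 -> (B,1)->write 1,move R,goto B. Now: state=B, head=0, tape[-3..1]=01110 (head:    ^)
Step 5: in state B at pos 0, read 1 -> (B,1)->write 1,move R,goto B. Now: state=B, head=1, tape[-3..2]=011100 (head:     ^)

Answer: 1110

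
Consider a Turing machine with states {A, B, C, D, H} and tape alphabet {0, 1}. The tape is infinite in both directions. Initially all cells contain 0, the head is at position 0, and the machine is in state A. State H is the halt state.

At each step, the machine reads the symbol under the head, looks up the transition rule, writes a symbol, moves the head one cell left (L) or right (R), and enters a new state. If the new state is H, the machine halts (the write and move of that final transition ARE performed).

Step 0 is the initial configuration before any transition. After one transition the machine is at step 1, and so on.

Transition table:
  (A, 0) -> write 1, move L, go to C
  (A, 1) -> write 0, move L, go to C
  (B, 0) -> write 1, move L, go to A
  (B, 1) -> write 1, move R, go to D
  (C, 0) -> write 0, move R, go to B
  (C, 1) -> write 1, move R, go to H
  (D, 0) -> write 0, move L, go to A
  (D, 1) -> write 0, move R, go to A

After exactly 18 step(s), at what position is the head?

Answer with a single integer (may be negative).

Step 1: in state A at pos 0, read 0 -> (A,0)->write 1,move L,goto C. Now: state=C, head=-1, tape[-2..1]=0010 (head:  ^)
Step 2: in state C at pos -1, read 0 -> (C,0)->write 0,move R,goto B. Now: state=B, head=0, tape[-2..1]=0010 (head:   ^)
Step 3: in state B at pos 0, read 1 -> (B,1)->write 1,move R,goto D. Now: state=D, head=1, tape[-2..2]=00100 (head:    ^)
Step 4: in state D at pos 1, read 0 -> (D,0)->write 0,move L,goto A. Now: state=A, head=0, tape[-2..2]=00100 (head:   ^)
Step 5: in state A at pos 0, read 1 -> (A,1)->write 0,move L,goto C. Now: state=C, head=-1, tape[-2..2]=00000 (head:  ^)
Step 6: in state C at pos -1, read 0 -> (C,0)->write 0,move R,goto B. Now: state=B, head=0, tape[-2..2]=00000 (head:   ^)
Step 7: in state B at pos 0, read 0 -> (B,0)->write 1,move L,goto A. Now: state=A, head=-1, tape[-2..2]=00100 (head:  ^)
Step 8: in state A at pos -1, read 0 -> (A,0)->write 1,move L,goto C. Now: state=C, head=-2, tape[-3..2]=001100 (head:  ^)
Step 9: in state C at pos -2, read 0 -> (C,0)->write 0,move R,goto B. Now: state=B, head=-1, tape[-3..2]=001100 (head:   ^)
Step 10: in state B at pos -1, read 1 -> (B,1)->write 1,move R,goto D. Now: state=D, head=0, tape[-3..2]=001100 (head:    ^)
Step 11: in state D at pos 0, read 1 -> (D,1)->write 0,move R,goto A. Now: state=A, head=1, tape[-3..2]=001000 (head:     ^)
Step 12: in state A at pos 1, read 0 -> (A,0)->write 1,move L,goto C. Now: state=C, head=0, tape[-3..2]=001010 (head:    ^)
Step 13: in state C at pos 0, read 0 -> (C,0)->write 0,move R,goto B. Now: state=B, head=1, tape[-3..2]=001010 (head:     ^)
Step 14: in state B at pos 1, read 1 -> (B,1)->write 1,move R,goto D. Now: state=D, head=2, tape[-3..3]=0010100 (head:      ^)
Step 15: in state D at pos 2, read 0 -> (D,0)->write 0,move L,goto A. Now: state=A, head=1, tape[-3..3]=0010100 (head:     ^)
Step 16: in state A at pos 1, read 1 -> (A,1)->write 0,move L,goto C. Now: state=C, head=0, tape[-3..3]=0010000 (head:    ^)
Step 17: in state C at pos 0, read 0 -> (C,0)->write 0,move R,goto B. Now: state=B, head=1, tape[-3..3]=0010000 (head:     ^)
Step 18: in state B at pos 1, read 0 -> (B,0)->write 1,move L,goto A. Now: state=A, head=0, tape[-3..3]=0010100 (head:    ^)

Answer: 0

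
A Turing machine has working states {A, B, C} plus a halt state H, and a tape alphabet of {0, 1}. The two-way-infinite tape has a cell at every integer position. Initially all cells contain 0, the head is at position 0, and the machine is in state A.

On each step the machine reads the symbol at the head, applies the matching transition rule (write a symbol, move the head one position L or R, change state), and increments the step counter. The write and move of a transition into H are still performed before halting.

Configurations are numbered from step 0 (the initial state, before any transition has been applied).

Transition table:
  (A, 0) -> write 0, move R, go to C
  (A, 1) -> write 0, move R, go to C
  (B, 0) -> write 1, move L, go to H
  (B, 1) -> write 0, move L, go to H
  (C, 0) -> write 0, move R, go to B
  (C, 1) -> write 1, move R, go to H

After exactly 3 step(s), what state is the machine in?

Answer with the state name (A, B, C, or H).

Step 1: in state A at pos 0, read 0 -> (A,0)->write 0,move R,goto C. Now: state=C, head=1, tape[-1..2]=0000 (head:   ^)
Step 2: in state C at pos 1, read 0 -> (C,0)->write 0,move R,goto B. Now: state=B, head=2, tape[-1..3]=00000 (head:    ^)
Step 3: in state B at pos 2, read 0 -> (B,0)->write 1,move L,goto H. Now: state=H, head=1, tape[-1..3]=00010 (head:   ^)

Answer: H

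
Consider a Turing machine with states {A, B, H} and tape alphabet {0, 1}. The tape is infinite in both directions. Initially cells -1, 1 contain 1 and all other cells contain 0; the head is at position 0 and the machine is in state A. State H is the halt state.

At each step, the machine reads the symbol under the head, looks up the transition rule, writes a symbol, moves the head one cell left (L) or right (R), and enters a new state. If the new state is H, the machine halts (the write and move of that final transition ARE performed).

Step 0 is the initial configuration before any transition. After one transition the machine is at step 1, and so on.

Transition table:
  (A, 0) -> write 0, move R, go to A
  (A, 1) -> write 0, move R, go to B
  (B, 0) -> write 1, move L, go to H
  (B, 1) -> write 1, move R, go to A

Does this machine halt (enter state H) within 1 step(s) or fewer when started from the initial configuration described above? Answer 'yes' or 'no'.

Answer: no

Derivation:
Step 1: in state A at pos 0, read 0 -> (A,0)->write 0,move R,goto A. Now: state=A, head=1, tape[-2..2]=01010 (head:    ^)
After 1 step(s): state = A (not H) -> not halted within 1 -> no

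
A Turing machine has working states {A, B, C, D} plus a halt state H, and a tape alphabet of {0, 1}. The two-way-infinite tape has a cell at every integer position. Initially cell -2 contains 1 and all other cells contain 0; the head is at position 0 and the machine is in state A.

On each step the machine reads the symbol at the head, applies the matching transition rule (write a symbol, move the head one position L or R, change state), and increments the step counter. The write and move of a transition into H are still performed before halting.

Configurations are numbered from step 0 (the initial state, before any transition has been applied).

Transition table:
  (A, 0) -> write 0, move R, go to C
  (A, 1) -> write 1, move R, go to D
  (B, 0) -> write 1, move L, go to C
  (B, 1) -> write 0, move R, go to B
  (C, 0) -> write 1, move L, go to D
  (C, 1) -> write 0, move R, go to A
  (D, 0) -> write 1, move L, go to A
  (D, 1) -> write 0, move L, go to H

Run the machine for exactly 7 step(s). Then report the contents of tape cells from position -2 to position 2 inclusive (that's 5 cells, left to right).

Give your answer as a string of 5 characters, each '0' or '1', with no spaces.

Step 1: in state A at pos 0, read 0 -> (A,0)->write 0,move R,goto C. Now: state=C, head=1, tape[-3..2]=010000 (head:     ^)
Step 2: in state C at pos 1, read 0 -> (C,0)->write 1,move L,goto D. Now: state=D, head=0, tape[-3..2]=010010 (head:    ^)
Step 3: in state D at pos 0, read 0 -> (D,0)->write 1,move L,goto A. Now: state=A, head=-1, tape[-3..2]=010110 (head:   ^)
Step 4: in state A at pos -1, read 0 -> (A,0)->write 0,move R,goto C. Now: state=C, head=0, tape[-3..2]=010110 (head:    ^)
Step 5: in state C at pos 0, read 1 -> (C,1)->write 0,move R,goto A. Now: state=A, head=1, tape[-3..2]=010010 (head:     ^)
Step 6: in state A at pos 1, read 1 -> (A,1)->write 1,move R,goto D. Now: state=D, head=2, tape[-3..3]=0100100 (head:      ^)
Step 7: in state D at pos 2, read 0 -> (D,0)->write 1,move L,goto A. Now: state=A, head=1, tape[-3..3]=0100110 (head:     ^)

Answer: 10011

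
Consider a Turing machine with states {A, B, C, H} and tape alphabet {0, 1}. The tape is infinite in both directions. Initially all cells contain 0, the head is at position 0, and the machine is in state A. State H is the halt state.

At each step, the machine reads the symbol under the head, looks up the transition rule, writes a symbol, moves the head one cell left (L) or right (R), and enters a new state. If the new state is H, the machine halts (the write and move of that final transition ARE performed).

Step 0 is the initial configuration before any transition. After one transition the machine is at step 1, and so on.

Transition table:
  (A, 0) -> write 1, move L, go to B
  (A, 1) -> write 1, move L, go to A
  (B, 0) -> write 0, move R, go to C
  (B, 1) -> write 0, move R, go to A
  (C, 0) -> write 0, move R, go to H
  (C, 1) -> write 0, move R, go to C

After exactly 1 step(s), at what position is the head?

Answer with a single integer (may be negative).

Answer: -1

Derivation:
Step 1: in state A at pos 0, read 0 -> (A,0)->write 1,move L,goto B. Now: state=B, head=-1, tape[-2..1]=0010 (head:  ^)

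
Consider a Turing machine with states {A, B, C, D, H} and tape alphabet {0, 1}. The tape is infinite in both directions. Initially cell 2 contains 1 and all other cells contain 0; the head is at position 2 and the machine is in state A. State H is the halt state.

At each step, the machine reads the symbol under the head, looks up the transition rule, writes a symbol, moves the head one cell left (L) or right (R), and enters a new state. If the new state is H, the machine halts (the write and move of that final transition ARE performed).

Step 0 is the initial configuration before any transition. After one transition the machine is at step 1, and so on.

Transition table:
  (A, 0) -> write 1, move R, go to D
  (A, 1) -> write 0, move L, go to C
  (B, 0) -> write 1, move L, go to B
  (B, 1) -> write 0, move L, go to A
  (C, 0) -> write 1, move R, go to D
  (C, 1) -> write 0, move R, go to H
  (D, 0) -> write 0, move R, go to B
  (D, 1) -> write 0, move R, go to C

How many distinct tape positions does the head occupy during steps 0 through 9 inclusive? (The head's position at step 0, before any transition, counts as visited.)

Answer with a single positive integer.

Answer: 4

Derivation:
Step 1: in state A at pos 2, read 1 -> (A,1)->write 0,move L,goto C. Now: state=C, head=1, tape[0..3]=0000 (head:  ^)
Step 2: in state C at pos 1, read 0 -> (C,0)->write 1,move R,goto D. Now: state=D, head=2, tape[0..3]=0100 (head:   ^)
Step 3: in state D at pos 2, read 0 -> (D,0)->write 0,move R,goto B. Now: state=B, head=3, tape[0..4]=01000 (head:    ^)
Step 4: in state B at pos 3, read 0 -> (B,0)->write 1,move L,goto B. Now: state=B, head=2, tape[0..4]=01010 (head:   ^)
Step 5: in state B at pos 2, read 0 -> (B,0)->write 1,move L,goto B. Now: state=B, head=1, tape[0..4]=01110 (head:  ^)
Step 6: in state B at pos 1, read 1 -> (B,1)->write 0,move L,goto A. Now: state=A, head=0, tape[-1..4]=000110 (head:  ^)
Step 7: in state A at pos 0, read 0 -> (A,0)->write 1,move R,goto D. Now: state=D, head=1, tape[-1..4]=010110 (head:   ^)
Step 8: in state D at pos 1, read 0 -> (D,0)->write 0,move R,goto B. Now: state=B, head=2, tape[-1..4]=010110 (head:    ^)
Step 9: in state B at pos 2, read 1 -> (B,1)->write 0,move L,goto A. Now: state=A, head=1, tape[-1..4]=010010 (head:   ^)
Head positions at steps 0..9: starting at 2, distinct positions visited = {0, 1, 2, 3} -> 4 position(s)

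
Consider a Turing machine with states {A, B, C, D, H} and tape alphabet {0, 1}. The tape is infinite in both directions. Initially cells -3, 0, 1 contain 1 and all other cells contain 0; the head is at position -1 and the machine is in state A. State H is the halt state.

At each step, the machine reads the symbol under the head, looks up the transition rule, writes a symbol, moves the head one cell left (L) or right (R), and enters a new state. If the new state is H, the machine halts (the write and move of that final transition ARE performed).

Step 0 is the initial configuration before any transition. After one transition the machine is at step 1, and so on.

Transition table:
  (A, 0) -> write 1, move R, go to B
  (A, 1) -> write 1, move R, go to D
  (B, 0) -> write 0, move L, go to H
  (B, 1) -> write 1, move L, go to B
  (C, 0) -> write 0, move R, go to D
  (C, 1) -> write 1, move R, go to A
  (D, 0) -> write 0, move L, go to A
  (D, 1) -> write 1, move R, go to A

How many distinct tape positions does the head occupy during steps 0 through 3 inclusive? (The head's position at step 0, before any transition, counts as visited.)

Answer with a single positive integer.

Step 1: in state A at pos -1, read 0 -> (A,0)->write 1,move R,goto B. Now: state=B, head=0, tape[-4..2]=0101110 (head:     ^)
Step 2: in state B at pos 0, read 1 -> (B,1)->write 1,move L,goto B. Now: state=B, head=-1, tape[-4..2]=0101110 (head:    ^)
Step 3: in state B at pos -1, read 1 -> (B,1)->write 1,move L,goto B. Now: state=B, head=-2, tape[-4..2]=0101110 (head:   ^)
Head positions at steps 0..3: starting at -1, distinct positions visited = {-2, -1, 0} -> 3 position(s)

Answer: 3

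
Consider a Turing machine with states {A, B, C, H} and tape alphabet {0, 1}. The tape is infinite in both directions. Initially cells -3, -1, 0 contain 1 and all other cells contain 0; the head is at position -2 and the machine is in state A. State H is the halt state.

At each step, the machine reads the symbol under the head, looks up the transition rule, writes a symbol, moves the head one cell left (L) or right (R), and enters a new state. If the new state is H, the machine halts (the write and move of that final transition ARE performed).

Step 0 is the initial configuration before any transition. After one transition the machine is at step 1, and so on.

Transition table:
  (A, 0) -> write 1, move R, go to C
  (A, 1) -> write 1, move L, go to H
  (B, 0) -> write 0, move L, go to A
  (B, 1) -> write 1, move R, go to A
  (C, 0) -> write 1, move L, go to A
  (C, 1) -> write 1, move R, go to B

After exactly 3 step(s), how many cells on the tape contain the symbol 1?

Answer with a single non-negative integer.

Answer: 4

Derivation:
Step 1: in state A at pos -2, read 0 -> (A,0)->write 1,move R,goto C. Now: state=C, head=-1, tape[-4..1]=011110 (head:    ^)
Step 2: in state C at pos -1, read 1 -> (C,1)->write 1,move R,goto B. Now: state=B, head=0, tape[-4..1]=011110 (head:     ^)
Step 3: in state B at pos 0, read 1 -> (B,1)->write 1,move R,goto A. Now: state=A, head=1, tape[-4..2]=0111100 (head:      ^)
Cells containing 1 after step 3: {-3, -2, -1, 0} -> 4 cell(s)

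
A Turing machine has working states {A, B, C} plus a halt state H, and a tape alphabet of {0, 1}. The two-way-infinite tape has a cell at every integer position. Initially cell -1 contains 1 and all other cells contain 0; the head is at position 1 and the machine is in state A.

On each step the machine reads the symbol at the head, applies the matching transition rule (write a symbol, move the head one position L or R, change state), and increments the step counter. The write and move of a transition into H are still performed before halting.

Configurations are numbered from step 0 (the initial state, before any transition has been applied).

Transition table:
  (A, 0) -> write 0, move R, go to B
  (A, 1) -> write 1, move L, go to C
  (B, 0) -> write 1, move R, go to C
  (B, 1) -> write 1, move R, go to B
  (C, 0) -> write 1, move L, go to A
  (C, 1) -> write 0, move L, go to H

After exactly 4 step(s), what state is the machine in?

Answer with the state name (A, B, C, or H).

Answer: C

Derivation:
Step 1: in state A at pos 1, read 0 -> (A,0)->write 0,move R,goto B. Now: state=B, head=2, tape[-2..3]=010000 (head:     ^)
Step 2: in state B at pos 2, read 0 -> (B,0)->write 1,move R,goto C. Now: state=C, head=3, tape[-2..4]=0100100 (head:      ^)
Step 3: in state C at pos 3, read 0 -> (C,0)->write 1,move L,goto A. Now: state=A, head=2, tape[-2..4]=0100110 (head:     ^)
Step 4: in state A at pos 2, read 1 -> (A,1)->write 1,move L,goto C. Now: state=C, head=1, tape[-2..4]=0100110 (head:    ^)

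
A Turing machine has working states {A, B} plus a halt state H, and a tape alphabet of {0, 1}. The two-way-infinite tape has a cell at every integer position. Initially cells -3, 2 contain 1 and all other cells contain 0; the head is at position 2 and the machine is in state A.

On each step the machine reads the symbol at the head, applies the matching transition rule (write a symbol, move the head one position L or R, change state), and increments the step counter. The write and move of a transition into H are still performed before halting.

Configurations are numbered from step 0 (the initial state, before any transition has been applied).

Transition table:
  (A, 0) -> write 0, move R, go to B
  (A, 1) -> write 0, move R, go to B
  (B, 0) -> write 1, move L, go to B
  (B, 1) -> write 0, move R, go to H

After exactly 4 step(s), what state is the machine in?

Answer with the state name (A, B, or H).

Step 1: in state A at pos 2, read 1 -> (A,1)->write 0,move R,goto B. Now: state=B, head=3, tape[-4..4]=010000000 (head:        ^)
Step 2: in state B at pos 3, read 0 -> (B,0)->write 1,move L,goto B. Now: state=B, head=2, tape[-4..4]=010000010 (head:       ^)
Step 3: in state B at pos 2, read 0 -> (B,0)->write 1,move L,goto B. Now: state=B, head=1, tape[-4..4]=010000110 (head:      ^)
Step 4: in state B at pos 1, read 0 -> (B,0)->write 1,move L,goto B. Now: state=B, head=0, tape[-4..4]=010001110 (head:     ^)

Answer: B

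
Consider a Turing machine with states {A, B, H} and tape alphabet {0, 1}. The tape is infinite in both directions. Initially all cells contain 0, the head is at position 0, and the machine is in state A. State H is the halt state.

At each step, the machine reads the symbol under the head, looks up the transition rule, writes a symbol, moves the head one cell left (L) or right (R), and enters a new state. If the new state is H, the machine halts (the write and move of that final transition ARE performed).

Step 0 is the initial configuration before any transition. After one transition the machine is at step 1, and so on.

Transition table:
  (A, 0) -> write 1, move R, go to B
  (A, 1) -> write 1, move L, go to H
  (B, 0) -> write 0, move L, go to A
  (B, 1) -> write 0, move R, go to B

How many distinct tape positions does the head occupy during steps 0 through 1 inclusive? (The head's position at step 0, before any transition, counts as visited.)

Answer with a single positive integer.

Answer: 2

Derivation:
Step 1: in state A at pos 0, read 0 -> (A,0)->write 1,move R,goto B. Now: state=B, head=1, tape[-1..2]=0100 (head:   ^)
Head positions at steps 0..1: starting at 0, distinct positions visited = {0, 1} -> 2 position(s)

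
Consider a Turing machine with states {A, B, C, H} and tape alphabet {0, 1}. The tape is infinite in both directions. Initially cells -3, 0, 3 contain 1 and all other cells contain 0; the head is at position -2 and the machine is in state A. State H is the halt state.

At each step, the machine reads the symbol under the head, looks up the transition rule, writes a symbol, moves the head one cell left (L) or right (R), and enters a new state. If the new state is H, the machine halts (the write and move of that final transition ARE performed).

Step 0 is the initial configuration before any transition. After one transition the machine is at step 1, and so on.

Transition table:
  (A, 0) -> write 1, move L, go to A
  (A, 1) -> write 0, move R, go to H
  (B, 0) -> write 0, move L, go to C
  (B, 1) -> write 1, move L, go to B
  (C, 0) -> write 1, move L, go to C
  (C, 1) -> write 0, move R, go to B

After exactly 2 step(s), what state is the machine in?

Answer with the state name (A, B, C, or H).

Step 1: in state A at pos -2, read 0 -> (A,0)->write 1,move L,goto A. Now: state=A, head=-3, tape[-4..4]=011010010 (head:  ^)
Step 2: in state A at pos -3, read 1 -> (A,1)->write 0,move R,goto H. Now: state=H, head=-2, tape[-4..4]=001010010 (head:   ^)

Answer: H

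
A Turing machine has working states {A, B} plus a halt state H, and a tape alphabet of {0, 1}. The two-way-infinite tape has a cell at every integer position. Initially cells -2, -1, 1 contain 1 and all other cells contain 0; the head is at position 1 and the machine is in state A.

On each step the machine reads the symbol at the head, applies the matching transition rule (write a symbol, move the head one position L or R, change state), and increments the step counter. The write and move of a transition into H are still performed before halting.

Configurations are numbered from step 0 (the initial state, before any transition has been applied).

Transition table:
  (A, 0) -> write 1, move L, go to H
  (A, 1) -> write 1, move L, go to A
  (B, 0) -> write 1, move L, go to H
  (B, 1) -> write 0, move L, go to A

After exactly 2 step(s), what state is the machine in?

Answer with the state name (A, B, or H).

Step 1: in state A at pos 1, read 1 -> (A,1)->write 1,move L,goto A. Now: state=A, head=0, tape[-3..2]=011010 (head:    ^)
Step 2: in state A at pos 0, read 0 -> (A,0)->write 1,move L,goto H. Now: state=H, head=-1, tape[-3..2]=011110 (head:   ^)

Answer: H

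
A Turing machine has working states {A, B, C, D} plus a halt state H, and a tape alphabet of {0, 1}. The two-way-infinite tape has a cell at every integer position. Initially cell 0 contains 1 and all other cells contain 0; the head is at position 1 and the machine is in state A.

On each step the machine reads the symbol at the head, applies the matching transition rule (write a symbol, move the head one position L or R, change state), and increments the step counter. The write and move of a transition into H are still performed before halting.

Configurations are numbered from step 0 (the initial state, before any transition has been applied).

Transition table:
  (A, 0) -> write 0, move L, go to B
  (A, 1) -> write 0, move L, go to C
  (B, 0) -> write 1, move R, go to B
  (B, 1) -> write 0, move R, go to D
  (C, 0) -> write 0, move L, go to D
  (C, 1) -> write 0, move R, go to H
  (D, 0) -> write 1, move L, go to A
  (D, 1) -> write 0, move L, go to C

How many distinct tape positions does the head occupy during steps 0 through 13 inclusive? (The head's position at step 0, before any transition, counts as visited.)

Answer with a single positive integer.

Answer: 4

Derivation:
Step 1: in state A at pos 1, read 0 -> (A,0)->write 0,move L,goto B. Now: state=B, head=0, tape[-1..2]=0100 (head:  ^)
Step 2: in state B at pos 0, read 1 -> (B,1)->write 0,move R,goto D. Now: state=D, head=1, tape[-1..2]=0000 (head:   ^)
Step 3: in state D at pos 1, read 0 -> (D,0)->write 1,move L,goto A. Now: state=A, head=0, tape[-1..2]=0010 (head:  ^)
Step 4: in state A at pos 0, read 0 -> (A,0)->write 0,move L,goto B. Now: state=B, head=-1, tape[-2..2]=00010 (head:  ^)
Step 5: in state B at pos -1, read 0 -> (B,0)->write 1,move R,goto B. Now: state=B, head=0, tape[-2..2]=01010 (head:   ^)
Step 6: in state B at pos 0, read 0 -> (B,0)->write 1,move R,goto B. Now: state=B, head=1, tape[-2..2]=01110 (head:    ^)
Step 7: in state B at pos 1, read 1 -> (B,1)->write 0,move R,goto D. Now: state=D, head=2, tape[-2..3]=011000 (head:     ^)
Step 8: in state D at pos 2, read 0 -> (D,0)->write 1,move L,goto A. Now: state=A, head=1, tape[-2..3]=011010 (head:    ^)
Step 9: in state A at pos 1, read 0 -> (A,0)->write 0,move L,goto B. Now: state=B, head=0, tape[-2..3]=011010 (head:   ^)
Step 10: in state B at pos 0, read 1 -> (B,1)->write 0,move R,goto D. Now: state=D, head=1, tape[-2..3]=010010 (head:    ^)
Step 11: in state D at pos 1, read 0 -> (D,0)->write 1,move L,goto A. Now: state=A, head=0, tape[-2..3]=010110 (head:   ^)
Step 12: in state A at pos 0, read 0 -> (A,0)->write 0,move L,goto B. Now: state=B, head=-1, tape[-2..3]=010110 (head:  ^)
Step 13: in state B at pos -1, read 1 -> (B,1)->write 0,move R,goto D. Now: state=D, head=0, tape[-2..3]=000110 (head:   ^)
Head positions at steps 0..13: starting at 1, distinct positions visited = {-1, 0, 1, 2} -> 4 position(s)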